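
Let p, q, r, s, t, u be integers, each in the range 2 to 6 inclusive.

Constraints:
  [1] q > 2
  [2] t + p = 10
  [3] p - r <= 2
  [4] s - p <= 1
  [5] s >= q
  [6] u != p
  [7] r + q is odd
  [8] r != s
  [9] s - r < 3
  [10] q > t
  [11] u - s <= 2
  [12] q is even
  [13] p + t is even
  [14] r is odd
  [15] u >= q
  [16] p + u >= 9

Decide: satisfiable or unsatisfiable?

Satisfiable

Setting (p, q, r, s, t, u) = (5, 6, 5, 6, 5, 6) satisfies everything: constraint 2: t + p = 10; constraint 3: p - r = 0; constraint 4: s - p = 1, and the others follow.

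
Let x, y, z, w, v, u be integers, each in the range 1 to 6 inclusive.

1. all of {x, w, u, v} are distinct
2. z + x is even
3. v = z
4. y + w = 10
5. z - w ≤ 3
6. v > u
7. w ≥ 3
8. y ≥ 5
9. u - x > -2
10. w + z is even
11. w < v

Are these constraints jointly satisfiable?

Satisfiable

Take x = 2, y = 6, z = 6, w = 4, v = 6, u = 1. Then constraint 4: y + w = 10; constraint 5: z - w = 2, and every other listed constraint is also met.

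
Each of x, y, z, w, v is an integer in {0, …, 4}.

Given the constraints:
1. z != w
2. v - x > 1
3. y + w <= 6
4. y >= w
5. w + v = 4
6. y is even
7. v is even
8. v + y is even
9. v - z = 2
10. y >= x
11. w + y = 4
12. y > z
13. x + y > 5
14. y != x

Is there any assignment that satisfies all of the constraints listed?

Satisfiable

Try x = 2, y = 4, z = 2, w = 0, v = 4.
Check constraint 2: v - x = 2; constraint 3: y + w = 4. The remaining constraints are straightforward to verify.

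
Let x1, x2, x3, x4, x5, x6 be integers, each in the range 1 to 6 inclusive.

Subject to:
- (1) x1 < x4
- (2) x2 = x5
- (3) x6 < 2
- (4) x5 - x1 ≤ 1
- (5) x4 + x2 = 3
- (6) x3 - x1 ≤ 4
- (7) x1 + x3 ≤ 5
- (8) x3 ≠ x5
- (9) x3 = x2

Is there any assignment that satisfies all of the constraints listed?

From constraints 2 and 9, x3 = x2 = x5, so x3 = x5. But constraint 8 says x3 ≠ x5. Contradiction.

Unsatisfiable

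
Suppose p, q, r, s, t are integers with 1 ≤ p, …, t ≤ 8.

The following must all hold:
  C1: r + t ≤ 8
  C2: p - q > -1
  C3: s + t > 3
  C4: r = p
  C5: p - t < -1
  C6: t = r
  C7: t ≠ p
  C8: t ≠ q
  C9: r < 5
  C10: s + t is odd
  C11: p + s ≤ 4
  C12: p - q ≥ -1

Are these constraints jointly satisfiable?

Unsatisfiable

From constraints 4 and 6, t = r = p, so t = p. But constraint 7 says t ≠ p. Contradiction.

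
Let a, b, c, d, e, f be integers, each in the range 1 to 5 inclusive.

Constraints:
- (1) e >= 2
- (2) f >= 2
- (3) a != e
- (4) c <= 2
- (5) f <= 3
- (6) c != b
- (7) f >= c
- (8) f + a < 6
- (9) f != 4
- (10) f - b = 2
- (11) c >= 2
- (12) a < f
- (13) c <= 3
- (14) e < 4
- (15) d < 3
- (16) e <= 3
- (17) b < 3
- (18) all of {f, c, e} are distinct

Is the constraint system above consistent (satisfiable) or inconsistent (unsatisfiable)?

Constraints 1, 2, 5, 11, 13, and 16 confine each of f, c, e to the 2 values {2, 3}.
Constraint 18 requires all 3 of them to be distinct, but only 2 values are available — impossible by the pigeonhole principle.

Unsatisfiable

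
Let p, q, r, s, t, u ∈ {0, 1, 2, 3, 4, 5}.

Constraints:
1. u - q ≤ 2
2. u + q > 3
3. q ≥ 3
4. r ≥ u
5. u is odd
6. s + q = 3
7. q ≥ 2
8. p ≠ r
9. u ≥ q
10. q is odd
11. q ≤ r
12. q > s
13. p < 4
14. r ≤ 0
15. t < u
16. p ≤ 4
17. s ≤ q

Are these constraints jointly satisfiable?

Unsatisfiable

From constraints 3 and 9: u ≥ q and q ≥ 3, so u ≥ 3. From constraints 4 and 14: u ≤ r and r ≤ 0, so u ≤ 0. But 0 < 3, so no value of u works.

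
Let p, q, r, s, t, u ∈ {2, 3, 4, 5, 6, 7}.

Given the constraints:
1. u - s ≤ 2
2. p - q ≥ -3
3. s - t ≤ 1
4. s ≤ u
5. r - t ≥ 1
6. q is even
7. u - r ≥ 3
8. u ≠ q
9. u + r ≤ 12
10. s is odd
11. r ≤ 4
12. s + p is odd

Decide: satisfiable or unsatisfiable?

Constraints 1, 3, 5, and 7 give u − r ≥ 3, r − t ≥ 1, t − s ≥ -1, s − u ≥ -2.
Adding all 4 inequalities: the left sides telescope to 0, and the right sides sum to 3 + 1 + (-1) + (-2) = 1. So 0 ≥ 1, which is false.

Unsatisfiable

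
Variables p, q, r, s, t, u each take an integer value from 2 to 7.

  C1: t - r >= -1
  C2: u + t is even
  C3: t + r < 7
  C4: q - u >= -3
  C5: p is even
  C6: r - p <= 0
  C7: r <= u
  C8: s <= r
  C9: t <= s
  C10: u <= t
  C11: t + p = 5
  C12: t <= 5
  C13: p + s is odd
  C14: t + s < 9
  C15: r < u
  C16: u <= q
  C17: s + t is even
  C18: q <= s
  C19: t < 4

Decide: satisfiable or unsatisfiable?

Unsatisfiable

Constraints 8, 15, 16, and 18 give r < u, u ≤ q, q ≤ s, s ≤ r. Chaining: r < u ≤ q ≤ s ≤ r, which forces r < r — impossible.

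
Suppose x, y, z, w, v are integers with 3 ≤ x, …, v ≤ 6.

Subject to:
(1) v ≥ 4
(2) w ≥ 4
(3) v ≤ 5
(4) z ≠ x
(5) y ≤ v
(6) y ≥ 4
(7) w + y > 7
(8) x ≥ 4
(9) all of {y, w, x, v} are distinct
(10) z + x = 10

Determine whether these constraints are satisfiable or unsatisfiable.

Constraints 1, 2, 6, and 8 confine each of y, w, x, v to the 3 values {4, …, 6} (the domain already gives each ≤ 6).
Constraint 9 requires all 4 of them to be distinct, but only 3 values are available — impossible by the pigeonhole principle.

Unsatisfiable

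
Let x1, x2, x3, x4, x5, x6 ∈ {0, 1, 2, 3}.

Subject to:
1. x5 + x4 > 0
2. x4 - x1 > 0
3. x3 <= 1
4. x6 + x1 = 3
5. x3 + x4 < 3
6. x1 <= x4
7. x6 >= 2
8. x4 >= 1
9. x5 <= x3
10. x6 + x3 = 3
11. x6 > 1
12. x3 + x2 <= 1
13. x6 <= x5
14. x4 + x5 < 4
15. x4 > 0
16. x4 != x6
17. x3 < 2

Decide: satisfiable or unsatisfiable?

Unsatisfiable

From constraints 7 and 13: x5 ≥ x6 and x6 ≥ 2, so x5 ≥ 2. From constraints 3 and 9: x5 ≤ x3 and x3 ≤ 1, so x5 ≤ 1. But 1 < 2, so no value of x5 works.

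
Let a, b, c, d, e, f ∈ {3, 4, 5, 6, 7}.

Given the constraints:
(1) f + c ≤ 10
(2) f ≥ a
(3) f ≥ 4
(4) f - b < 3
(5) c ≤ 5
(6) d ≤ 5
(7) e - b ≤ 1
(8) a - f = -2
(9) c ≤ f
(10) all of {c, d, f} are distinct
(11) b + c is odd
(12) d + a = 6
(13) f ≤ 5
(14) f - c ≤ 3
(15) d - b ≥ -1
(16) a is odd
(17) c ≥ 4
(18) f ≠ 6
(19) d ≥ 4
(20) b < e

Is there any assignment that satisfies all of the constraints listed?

Unsatisfiable

Constraints 3, 5, 6, 13, 17, and 19 confine each of c, d, f to the 2 values {4, 5}.
Constraint 10 requires all 3 of them to be distinct, but only 2 values are available — impossible by the pigeonhole principle.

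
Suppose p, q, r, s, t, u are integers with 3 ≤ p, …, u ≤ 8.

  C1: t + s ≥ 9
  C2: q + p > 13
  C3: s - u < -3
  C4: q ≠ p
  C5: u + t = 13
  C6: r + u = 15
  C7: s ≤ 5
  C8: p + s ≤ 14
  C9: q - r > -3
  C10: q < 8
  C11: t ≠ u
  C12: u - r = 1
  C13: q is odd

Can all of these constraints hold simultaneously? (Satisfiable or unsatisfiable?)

Satisfiable

Setting (p, q, r, s, t, u) = (8, 7, 7, 4, 5, 8) satisfies everything: constraint 1: t + s = 9; constraint 2: q + p = 15, and the others follow.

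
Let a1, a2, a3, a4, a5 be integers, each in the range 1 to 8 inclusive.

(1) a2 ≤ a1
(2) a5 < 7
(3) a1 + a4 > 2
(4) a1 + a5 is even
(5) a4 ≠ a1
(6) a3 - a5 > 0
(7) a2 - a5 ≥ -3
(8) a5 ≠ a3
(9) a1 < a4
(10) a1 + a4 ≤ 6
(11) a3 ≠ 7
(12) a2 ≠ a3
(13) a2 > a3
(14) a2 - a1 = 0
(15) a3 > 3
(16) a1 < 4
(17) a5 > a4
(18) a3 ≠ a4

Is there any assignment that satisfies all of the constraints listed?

Constraints 1, 6, 9, 13, and 17 give a3 < a2, a2 ≤ a1, a1 < a4, a4 < a5, a5 < a3. Chaining: a3 < a2 ≤ a1 < a4 < a5 < a3, which forces a3 < a3 — impossible.

Unsatisfiable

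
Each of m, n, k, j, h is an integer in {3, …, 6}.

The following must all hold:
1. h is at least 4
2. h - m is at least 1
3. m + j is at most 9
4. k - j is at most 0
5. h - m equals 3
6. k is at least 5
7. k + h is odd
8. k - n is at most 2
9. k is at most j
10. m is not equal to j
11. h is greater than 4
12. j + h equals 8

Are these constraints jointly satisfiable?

From constraints 6 and 9: j ≥ k ≥ 5. From constraint 1: h ≥ 4. Hence j + h ≥ 9. But constraint 12 requires j + h = 8, and 8 < 9. Contradiction.

Unsatisfiable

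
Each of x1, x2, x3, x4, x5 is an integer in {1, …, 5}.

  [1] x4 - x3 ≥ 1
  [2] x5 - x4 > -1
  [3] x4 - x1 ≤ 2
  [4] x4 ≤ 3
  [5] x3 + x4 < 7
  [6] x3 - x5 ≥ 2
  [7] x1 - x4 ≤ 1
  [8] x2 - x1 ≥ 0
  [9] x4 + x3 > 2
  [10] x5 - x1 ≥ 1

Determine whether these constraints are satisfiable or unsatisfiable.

Constraints 1, 3, 6, and 10 give x1 − x4 ≥ -2, x4 − x3 ≥ 1, x3 − x5 ≥ 2, x5 − x1 ≥ 1.
Adding all 4 inequalities: the left sides telescope to 0, and the right sides sum to (-2) + 1 + 2 + 1 = 2. So 0 ≥ 2, which is false.

Unsatisfiable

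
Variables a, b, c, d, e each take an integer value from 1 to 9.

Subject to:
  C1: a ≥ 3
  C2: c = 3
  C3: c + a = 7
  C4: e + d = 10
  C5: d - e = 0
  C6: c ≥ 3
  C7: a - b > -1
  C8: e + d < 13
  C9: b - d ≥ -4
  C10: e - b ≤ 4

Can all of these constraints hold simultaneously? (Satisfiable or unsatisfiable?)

Take a = 4, b = 4, c = 3, d = 5, e = 5. Then constraint 3: c + a = 7; constraint 4: e + d = 10, and every other listed constraint is also met.

Satisfiable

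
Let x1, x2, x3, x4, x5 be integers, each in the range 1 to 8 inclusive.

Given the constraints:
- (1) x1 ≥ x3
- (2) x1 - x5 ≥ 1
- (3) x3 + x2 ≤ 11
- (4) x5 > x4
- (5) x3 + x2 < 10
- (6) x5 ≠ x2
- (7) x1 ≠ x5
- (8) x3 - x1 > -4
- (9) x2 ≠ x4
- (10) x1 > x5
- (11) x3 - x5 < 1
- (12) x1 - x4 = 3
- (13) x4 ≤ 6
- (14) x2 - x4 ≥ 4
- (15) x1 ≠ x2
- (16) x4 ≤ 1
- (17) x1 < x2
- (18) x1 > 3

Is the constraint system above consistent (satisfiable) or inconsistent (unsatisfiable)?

One satisfying assignment is x1 = 4, x2 = 7, x3 = 1, x4 = 1, x5 = 3.
For the less obvious constraints — constraint 2: x1 - x5 = 1; constraint 3: x3 + x2 = 8; constraint 5: x3 + x2 = 8 — and the others hold by inspection.

Satisfiable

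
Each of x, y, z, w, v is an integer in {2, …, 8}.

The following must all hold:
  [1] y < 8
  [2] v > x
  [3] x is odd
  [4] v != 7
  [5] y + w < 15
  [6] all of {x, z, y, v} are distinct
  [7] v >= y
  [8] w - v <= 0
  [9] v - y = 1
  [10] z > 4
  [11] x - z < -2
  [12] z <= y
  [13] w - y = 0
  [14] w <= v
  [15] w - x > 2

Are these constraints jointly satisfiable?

The assignment x = 3, y = 7, z = 6, w = 7, v = 8 works:
  constraint 5 holds since y + w = 14.
  constraint 8 holds since w - v = -1.
The rest check out directly.

Satisfiable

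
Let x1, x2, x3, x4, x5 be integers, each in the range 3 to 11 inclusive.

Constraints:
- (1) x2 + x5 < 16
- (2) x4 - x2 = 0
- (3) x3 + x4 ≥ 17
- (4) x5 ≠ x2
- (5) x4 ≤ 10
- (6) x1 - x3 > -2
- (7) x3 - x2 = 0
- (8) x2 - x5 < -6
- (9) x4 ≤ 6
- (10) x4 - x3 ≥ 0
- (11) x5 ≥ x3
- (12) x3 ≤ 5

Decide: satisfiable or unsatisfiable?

Unsatisfiable

From constraint 12: x3 ≤ 5. From constraint 5: x4 ≤ 10. Hence x3 + x4 ≤ 15. But constraint 3 requires x3 + x4 ≥ 17, and 17 > 15. Contradiction.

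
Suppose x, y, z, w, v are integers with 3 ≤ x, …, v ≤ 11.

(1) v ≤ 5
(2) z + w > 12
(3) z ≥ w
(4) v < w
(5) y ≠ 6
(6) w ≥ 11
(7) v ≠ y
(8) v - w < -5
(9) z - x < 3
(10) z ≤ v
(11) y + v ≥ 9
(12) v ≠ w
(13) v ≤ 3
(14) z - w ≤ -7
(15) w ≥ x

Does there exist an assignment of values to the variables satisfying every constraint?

Unsatisfiable

From constraints 3 and 6: z ≥ w and w ≥ 11, so z ≥ 11. From constraints 10 and 13: z ≤ v and v ≤ 3, so z ≤ 3. But 3 < 11, so no value of z works.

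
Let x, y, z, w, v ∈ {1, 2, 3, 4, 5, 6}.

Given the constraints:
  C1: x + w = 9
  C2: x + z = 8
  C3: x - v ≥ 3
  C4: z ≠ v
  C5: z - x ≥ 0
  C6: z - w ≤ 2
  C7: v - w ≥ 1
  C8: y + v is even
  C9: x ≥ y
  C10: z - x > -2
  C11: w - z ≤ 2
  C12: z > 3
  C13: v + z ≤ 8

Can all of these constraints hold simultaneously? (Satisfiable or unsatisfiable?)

Unsatisfiable

Constraints 3, 5, 6, and 7 give w − z ≥ -2, z − x ≥ 0, x − v ≥ 3, v − w ≥ 1.
Adding all 4 inequalities: the left sides telescope to 0, and the right sides sum to (-2) + 0 + 3 + 1 = 2. So 0 ≥ 2, which is false.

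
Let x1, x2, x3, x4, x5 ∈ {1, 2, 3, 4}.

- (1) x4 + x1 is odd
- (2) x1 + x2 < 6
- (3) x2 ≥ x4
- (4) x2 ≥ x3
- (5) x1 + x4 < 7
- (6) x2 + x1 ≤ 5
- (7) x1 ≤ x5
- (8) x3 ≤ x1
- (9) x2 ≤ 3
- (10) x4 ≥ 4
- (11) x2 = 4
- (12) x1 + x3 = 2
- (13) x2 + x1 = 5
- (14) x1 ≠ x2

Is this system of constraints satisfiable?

From constraints 3 and 10: x2 ≥ x4 and x4 ≥ 4, so x2 ≥ 4. From constraint 9: x2 ≤ 3. But 3 < 4, so no value of x2 works.

Unsatisfiable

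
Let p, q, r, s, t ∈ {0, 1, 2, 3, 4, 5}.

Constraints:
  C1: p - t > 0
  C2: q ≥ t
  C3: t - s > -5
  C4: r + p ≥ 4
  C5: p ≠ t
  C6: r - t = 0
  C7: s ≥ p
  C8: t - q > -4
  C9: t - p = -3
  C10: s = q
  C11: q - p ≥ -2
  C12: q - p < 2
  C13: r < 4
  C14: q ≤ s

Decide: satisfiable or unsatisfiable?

Try p = 5, q = 5, r = 2, s = 5, t = 2.
Check constraint 1: p - t = 3; constraint 3: t - s = -3; constraint 4: r + p = 7. The remaining constraints are straightforward to verify.

Satisfiable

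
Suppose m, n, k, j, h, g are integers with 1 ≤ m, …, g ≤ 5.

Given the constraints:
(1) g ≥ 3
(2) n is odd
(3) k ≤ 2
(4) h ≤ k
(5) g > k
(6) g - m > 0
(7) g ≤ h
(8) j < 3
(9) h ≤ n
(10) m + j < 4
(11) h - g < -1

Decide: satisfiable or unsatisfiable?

Unsatisfiable

From constraints 1 and 7: h ≥ g and g ≥ 3, so h ≥ 3. From constraints 3 and 4: h ≤ k and k ≤ 2, so h ≤ 2. But 2 < 3, so no value of h works.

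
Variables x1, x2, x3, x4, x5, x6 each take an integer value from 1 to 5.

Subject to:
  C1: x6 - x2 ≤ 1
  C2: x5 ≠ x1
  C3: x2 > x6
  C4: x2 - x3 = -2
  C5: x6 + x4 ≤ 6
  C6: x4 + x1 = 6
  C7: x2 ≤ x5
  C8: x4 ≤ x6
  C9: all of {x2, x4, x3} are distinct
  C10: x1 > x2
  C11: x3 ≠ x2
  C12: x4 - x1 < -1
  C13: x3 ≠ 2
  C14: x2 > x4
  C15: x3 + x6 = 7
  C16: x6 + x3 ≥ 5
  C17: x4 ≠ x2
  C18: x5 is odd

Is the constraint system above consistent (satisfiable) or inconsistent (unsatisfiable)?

One satisfying assignment is x1 = 5, x2 = 3, x3 = 5, x4 = 1, x5 = 3, x6 = 2.
For the less obvious constraints — constraint 1: x6 - x2 = -1; constraint 4: x2 - x3 = -2 — and the others hold by inspection.

Satisfiable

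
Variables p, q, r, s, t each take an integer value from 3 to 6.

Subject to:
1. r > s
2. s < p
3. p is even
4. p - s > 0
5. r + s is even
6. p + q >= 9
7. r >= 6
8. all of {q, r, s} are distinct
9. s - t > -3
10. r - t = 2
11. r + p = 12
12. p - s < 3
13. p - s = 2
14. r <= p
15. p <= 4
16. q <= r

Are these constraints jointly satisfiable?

From constraints 7 and 14: p ≥ r and r ≥ 6, so p ≥ 6. From constraint 15: p ≤ 4. But 4 < 6, so no value of p works.

Unsatisfiable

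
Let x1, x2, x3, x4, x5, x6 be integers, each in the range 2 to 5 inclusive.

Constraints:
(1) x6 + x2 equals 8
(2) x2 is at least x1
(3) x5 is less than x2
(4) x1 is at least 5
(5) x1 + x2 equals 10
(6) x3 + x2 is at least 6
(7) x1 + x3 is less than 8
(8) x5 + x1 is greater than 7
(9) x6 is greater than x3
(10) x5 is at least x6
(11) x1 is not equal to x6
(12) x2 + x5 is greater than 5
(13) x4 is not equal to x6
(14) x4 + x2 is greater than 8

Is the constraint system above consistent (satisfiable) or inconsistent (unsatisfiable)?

Satisfiable

The assignment x1 = 5, x2 = 5, x3 = 2, x4 = 5, x5 = 3, x6 = 3 works:
  constraint 1 holds since x6 + x2 = 8.
  constraint 5 holds since x1 + x2 = 10.
  constraint 6 holds since x3 + x2 = 7.
The rest check out directly.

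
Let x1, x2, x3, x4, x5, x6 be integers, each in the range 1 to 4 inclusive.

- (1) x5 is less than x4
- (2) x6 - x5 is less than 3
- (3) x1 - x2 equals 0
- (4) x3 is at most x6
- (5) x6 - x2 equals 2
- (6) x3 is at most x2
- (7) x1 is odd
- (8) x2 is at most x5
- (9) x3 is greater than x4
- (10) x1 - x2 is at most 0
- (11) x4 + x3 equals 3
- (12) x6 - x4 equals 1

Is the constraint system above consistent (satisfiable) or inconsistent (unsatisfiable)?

Unsatisfiable

Constraints 1, 6, 8, and 9 give x5 < x4, x4 < x3, x3 ≤ x2, x2 ≤ x5. Chaining: x5 < x4 < x3 ≤ x2 ≤ x5, which forces x5 < x5 — impossible.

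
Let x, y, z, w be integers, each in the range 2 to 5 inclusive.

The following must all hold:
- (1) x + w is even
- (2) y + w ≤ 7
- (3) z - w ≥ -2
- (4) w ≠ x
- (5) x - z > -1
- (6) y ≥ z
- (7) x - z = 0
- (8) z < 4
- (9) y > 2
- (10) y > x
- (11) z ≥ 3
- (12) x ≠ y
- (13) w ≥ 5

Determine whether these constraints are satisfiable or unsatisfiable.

From constraints 6 and 11: y ≥ z ≥ 3. From constraint 13: w ≥ 5. Hence y + w ≥ 8. But constraint 2 requires y + w ≤ 7, and 7 < 8. Contradiction.

Unsatisfiable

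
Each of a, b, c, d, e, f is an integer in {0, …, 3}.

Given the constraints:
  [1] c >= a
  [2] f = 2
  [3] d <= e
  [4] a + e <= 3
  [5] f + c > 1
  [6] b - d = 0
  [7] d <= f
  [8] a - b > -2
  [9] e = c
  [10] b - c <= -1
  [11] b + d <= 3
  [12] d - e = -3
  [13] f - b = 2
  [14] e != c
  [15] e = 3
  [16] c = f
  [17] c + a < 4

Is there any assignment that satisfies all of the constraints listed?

Unsatisfiable

Constraint 15 fixes e = 3 and constraint 2 fixes f = 2. Constraints 9 and 16 give e = c = f, so e = f. But 3 ≠ 2 — contradiction.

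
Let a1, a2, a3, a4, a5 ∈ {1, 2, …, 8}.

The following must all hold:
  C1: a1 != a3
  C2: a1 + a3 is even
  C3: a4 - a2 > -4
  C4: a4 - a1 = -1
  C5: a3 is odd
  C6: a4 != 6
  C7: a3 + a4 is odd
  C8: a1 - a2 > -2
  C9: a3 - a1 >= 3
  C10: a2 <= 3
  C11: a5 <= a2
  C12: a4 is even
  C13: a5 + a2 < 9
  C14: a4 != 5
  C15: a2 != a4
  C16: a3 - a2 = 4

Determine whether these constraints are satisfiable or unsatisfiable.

Satisfiable

The assignment a1 = 3, a2 = 3, a3 = 7, a4 = 2, a5 = 3 works:
  constraint 3 holds since a4 - a2 = -1.
  constraint 4 holds since a4 - a1 = -1.
The rest check out directly.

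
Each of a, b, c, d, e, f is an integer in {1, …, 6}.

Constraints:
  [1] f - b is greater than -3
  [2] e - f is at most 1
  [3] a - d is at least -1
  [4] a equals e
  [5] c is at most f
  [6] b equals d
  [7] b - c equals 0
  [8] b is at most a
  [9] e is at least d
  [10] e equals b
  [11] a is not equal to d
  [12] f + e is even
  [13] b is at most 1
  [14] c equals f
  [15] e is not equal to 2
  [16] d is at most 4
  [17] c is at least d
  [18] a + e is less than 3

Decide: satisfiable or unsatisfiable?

Unsatisfiable

From constraints 4, 6, and 10, a = e = b = d, so a = d. But constraint 11 says a ≠ d. Contradiction.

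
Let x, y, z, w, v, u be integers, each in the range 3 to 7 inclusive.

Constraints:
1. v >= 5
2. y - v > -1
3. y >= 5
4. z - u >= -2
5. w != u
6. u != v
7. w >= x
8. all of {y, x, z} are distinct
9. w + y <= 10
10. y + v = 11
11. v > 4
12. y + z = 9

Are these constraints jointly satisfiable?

The assignment x = 4, y = 6, z = 3, w = 4, v = 5, u = 3 works:
  constraint 2 holds since y - v = 1.
  constraint 4 holds since z - u = 0.
  constraint 9 holds since w + y = 10.
The rest check out directly.

Satisfiable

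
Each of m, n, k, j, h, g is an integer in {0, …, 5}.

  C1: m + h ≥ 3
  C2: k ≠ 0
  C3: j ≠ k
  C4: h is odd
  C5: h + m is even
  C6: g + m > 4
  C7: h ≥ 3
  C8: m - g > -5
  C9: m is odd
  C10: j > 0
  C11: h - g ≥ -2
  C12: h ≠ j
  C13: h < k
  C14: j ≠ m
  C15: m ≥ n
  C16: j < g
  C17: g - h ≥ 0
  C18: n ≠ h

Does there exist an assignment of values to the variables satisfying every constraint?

One satisfying assignment is m = 1, n = 0, k = 4, j = 2, h = 3, g = 5.
For the less obvious constraints — constraint 1: m + h = 4; constraint 6: g + m = 6; constraint 8: m - g = -4 — and the others hold by inspection.

Satisfiable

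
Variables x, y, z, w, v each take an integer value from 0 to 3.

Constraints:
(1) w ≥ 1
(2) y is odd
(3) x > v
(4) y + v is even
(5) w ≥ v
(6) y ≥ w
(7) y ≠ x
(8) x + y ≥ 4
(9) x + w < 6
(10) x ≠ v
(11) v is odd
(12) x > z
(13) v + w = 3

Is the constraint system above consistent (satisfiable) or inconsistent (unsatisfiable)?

Take x = 2, y = 3, z = 0, w = 2, v = 1. Then constraint 8: x + y = 5; constraint 9: x + w = 4, and every other listed constraint is also met.

Satisfiable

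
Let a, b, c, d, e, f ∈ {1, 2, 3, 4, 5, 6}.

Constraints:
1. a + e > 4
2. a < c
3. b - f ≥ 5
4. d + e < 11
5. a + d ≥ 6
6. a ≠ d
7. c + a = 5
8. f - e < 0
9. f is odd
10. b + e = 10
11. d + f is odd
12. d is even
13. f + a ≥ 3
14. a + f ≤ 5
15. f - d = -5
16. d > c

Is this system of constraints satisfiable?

Satisfiable

The assignment a = 2, b = 6, c = 3, d = 6, e = 4, f = 1 works:
  constraint 1 holds since a + e = 6.
  constraint 3 holds since b - f = 5.
  constraint 4 holds since d + e = 10.
The rest check out directly.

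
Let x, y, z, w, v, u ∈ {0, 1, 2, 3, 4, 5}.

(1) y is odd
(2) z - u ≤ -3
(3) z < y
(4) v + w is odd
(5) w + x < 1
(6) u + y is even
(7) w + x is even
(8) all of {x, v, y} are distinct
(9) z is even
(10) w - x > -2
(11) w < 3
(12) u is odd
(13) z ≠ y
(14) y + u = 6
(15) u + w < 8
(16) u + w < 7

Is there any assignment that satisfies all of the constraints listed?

Setting (x, y, z, w, v, u) = (0, 1, 0, 0, 5, 5) satisfies everything: constraint 2: z - u = -5; constraint 5: w + x = 0; constraint 10: w - x = 0, and the others follow.

Satisfiable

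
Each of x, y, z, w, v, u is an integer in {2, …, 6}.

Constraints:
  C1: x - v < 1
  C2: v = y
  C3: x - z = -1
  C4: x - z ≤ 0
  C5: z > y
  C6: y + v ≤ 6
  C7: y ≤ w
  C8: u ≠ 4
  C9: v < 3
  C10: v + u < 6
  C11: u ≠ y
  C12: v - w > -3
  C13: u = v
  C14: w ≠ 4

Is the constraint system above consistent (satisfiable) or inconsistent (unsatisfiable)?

From constraints 2 and 13, u = v = y, so u = y. But constraint 11 says u ≠ y. Contradiction.

Unsatisfiable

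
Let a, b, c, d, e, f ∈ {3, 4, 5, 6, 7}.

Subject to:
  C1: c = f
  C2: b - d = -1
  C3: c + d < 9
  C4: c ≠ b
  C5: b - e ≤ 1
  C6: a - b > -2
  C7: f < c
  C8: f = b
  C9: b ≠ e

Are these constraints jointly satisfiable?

From constraints 1 and 8, c = f = b, so c = b. But constraint 4 says c ≠ b. Contradiction.

Unsatisfiable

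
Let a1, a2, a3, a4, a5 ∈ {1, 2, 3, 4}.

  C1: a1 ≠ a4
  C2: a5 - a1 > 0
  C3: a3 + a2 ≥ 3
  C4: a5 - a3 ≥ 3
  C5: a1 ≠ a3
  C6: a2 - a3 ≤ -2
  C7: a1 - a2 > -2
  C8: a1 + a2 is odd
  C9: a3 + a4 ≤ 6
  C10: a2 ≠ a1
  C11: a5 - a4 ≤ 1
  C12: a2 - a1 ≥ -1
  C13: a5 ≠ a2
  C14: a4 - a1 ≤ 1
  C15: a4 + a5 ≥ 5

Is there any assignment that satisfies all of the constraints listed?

Unsatisfiable

Constraints 4, 6, 11, 12, and 14 give a3 − a2 ≥ 2, a2 − a1 ≥ -1, a1 − a4 ≥ -1, a4 − a5 ≥ -1, a5 − a3 ≥ 3.
Adding all 5 inequalities: the left sides telescope to 0, and the right sides sum to 2 + (-1) + (-1) + (-1) + 3 = 2. So 0 ≥ 2, which is false.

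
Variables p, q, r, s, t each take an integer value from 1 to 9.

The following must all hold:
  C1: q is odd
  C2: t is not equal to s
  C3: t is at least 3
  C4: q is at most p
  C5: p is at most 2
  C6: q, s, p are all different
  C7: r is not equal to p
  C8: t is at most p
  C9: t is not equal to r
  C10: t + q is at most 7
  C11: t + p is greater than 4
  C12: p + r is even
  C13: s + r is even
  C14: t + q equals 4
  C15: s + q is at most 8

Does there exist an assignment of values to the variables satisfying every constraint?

From constraints 3 and 8: p ≥ t and t ≥ 3, so p ≥ 3. From constraint 5: p ≤ 2. But 2 < 3, so no value of p works.

Unsatisfiable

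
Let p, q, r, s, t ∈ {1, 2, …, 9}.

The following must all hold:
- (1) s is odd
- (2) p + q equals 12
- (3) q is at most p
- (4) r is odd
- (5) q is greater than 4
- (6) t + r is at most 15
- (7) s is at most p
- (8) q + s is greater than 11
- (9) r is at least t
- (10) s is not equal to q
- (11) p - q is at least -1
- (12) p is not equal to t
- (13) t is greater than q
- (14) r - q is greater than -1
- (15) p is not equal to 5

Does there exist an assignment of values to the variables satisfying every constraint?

Satisfiable

The assignment p = 7, q = 5, r = 7, s = 7, t = 6 works:
  constraint 2 holds since p + q = 12.
  constraint 6 holds since t + r = 13.
The rest check out directly.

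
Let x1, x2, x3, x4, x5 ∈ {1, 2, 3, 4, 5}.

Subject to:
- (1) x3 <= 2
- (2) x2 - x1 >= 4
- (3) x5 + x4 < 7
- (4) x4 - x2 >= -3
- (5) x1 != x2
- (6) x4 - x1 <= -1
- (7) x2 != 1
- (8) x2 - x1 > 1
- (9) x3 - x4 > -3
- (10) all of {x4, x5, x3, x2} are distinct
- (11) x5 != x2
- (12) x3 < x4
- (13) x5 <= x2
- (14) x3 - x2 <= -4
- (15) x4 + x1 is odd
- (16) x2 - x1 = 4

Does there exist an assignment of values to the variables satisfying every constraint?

Unsatisfiable

Constraints 2, 4, and 6 give x1 − x4 ≥ 1, x4 − x2 ≥ -3, x2 − x1 ≥ 4.
Adding all 3 inequalities: the left sides telescope to 0, and the right sides sum to 1 + (-3) + 4 = 2. So 0 ≥ 2, which is false.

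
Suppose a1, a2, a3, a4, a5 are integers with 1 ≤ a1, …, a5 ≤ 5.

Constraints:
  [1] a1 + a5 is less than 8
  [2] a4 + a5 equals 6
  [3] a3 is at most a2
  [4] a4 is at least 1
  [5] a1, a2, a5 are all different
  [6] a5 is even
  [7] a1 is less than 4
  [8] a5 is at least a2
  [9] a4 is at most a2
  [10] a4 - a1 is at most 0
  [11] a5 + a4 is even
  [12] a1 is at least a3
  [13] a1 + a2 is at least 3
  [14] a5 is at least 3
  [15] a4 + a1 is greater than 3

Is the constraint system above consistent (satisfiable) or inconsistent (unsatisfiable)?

Satisfiable

Setting (a1, a2, a3, a4, a5) = (2, 3, 2, 2, 4) satisfies everything: constraint 1: a1 + a5 = 6; constraint 2: a4 + a5 = 6; constraint 10: a4 - a1 = 0, and the others follow.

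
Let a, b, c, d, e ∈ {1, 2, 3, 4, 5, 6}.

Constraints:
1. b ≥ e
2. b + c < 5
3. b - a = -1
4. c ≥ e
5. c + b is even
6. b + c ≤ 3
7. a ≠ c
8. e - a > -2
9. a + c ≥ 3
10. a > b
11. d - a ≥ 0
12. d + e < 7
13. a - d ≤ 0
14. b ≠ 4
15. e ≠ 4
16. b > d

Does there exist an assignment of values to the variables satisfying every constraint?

Constraints 10, 13, and 16 give b < a, a ≤ d, d < b. Chaining: b < a ≤ d < b, which forces b < b — impossible.

Unsatisfiable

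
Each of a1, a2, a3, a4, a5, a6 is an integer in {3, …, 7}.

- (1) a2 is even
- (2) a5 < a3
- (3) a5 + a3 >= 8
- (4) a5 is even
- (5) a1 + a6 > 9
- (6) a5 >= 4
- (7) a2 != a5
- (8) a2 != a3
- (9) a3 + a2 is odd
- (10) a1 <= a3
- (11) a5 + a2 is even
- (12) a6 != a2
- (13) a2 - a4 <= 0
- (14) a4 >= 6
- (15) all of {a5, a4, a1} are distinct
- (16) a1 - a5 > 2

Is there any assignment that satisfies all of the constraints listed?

One satisfying assignment is a1 = 7, a2 = 6, a3 = 7, a4 = 6, a5 = 4, a6 = 3.
For the less obvious constraints — constraint 3: a5 + a3 = 11; constraint 5: a1 + a6 = 10 — and the others hold by inspection.

Satisfiable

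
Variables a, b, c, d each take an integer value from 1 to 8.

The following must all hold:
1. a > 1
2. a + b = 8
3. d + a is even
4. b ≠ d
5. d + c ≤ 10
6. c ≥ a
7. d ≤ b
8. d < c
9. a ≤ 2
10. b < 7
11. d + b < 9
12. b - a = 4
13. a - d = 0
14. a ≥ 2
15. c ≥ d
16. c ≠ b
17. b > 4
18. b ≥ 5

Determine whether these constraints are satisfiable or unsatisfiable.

Satisfiable

Setting (a, b, c, d) = (2, 6, 7, 2) satisfies everything: constraint 2: a + b = 8; constraint 5: d + c = 9; constraint 11: d + b = 8, and the others follow.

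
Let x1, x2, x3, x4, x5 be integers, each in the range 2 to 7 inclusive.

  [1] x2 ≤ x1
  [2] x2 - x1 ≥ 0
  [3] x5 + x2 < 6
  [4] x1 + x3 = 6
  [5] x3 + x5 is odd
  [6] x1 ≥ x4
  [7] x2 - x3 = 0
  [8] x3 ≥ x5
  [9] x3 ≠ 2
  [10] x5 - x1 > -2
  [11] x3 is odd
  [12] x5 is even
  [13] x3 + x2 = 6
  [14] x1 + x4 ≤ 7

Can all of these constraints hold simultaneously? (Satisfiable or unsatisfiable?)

Setting (x1, x2, x3, x4, x5) = (3, 3, 3, 3, 2) satisfies everything: constraint 2: x2 - x1 = 0; constraint 3: x5 + x2 = 5; constraint 4: x1 + x3 = 6, and the others follow.

Satisfiable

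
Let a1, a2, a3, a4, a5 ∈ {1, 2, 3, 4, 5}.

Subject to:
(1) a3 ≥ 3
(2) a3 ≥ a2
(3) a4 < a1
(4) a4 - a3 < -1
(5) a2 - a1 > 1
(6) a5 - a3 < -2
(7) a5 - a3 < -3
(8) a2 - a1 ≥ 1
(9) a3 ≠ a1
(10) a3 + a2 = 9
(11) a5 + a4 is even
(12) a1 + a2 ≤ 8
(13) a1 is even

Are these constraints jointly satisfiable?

Satisfiable

Try a1 = 2, a2 = 4, a3 = 5, a4 = 1, a5 = 1.
Check constraint 4: a4 - a3 = -4; constraint 5: a2 - a1 = 2. The remaining constraints are straightforward to verify.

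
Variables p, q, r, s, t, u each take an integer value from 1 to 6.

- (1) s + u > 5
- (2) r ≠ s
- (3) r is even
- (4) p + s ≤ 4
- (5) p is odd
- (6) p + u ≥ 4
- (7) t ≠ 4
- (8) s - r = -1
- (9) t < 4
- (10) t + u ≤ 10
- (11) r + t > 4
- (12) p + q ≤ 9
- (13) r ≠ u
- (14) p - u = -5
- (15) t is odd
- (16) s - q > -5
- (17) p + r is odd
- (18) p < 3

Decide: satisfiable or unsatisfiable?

Try p = 1, q = 5, r = 2, s = 1, t = 3, u = 6.
Check constraint 1: s + u = 7; constraint 4: p + s = 2. The remaining constraints are straightforward to verify.

Satisfiable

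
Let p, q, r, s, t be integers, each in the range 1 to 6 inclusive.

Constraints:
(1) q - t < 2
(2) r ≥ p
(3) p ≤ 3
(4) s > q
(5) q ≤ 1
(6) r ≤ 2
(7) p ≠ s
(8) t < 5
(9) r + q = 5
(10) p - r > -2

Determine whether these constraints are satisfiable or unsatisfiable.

From constraint 6: r ≤ 2. From constraint 5: q ≤ 1. Hence r + q ≤ 3. But constraint 9 requires r + q = 5, and 5 > 3. Contradiction.

Unsatisfiable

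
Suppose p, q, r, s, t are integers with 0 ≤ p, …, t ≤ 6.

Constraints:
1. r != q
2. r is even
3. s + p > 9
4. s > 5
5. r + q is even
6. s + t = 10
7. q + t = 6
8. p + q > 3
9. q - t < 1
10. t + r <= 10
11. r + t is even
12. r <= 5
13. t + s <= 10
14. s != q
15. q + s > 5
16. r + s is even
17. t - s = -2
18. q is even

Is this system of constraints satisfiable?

Try p = 4, q = 2, r = 4, s = 6, t = 4.
Check constraint 3: s + p = 10; constraint 6: s + t = 10; constraint 7: q + t = 6. The remaining constraints are straightforward to verify.

Satisfiable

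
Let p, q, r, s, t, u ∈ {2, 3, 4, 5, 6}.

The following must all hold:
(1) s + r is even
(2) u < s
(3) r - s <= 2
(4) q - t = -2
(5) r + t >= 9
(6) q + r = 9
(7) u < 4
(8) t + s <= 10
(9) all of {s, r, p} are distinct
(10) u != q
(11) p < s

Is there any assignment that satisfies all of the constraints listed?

Satisfiable

The assignment p = 3, q = 3, r = 6, s = 4, t = 5, u = 2 works:
  constraint 3 holds since r - s = 2.
  constraint 4 holds since q - t = -2.
The rest check out directly.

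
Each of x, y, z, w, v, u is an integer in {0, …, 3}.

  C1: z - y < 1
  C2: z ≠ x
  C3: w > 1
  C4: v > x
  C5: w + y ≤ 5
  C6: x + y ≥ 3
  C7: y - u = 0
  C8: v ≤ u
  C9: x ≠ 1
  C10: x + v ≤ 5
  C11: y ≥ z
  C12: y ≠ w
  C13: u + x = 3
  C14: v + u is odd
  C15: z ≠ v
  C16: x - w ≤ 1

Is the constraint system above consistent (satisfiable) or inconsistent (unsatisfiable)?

One satisfying assignment is x = 0, y = 3, z = 1, w = 2, v = 2, u = 3.
For the less obvious constraints — constraint 1: z - y = -2; constraint 5: w + y = 5; constraint 6: x + y = 3 — and the others hold by inspection.

Satisfiable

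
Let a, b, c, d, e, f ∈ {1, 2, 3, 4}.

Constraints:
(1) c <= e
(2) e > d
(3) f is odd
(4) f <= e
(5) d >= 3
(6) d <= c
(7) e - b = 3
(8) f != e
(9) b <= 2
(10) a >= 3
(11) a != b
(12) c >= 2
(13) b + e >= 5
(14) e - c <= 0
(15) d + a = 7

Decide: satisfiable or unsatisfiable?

Try a = 4, b = 1, c = 4, d = 3, e = 4, f = 1.
Check constraint 7: e - b = 3; constraint 13: b + e = 5; constraint 14: e - c = 0. The remaining constraints are straightforward to verify.

Satisfiable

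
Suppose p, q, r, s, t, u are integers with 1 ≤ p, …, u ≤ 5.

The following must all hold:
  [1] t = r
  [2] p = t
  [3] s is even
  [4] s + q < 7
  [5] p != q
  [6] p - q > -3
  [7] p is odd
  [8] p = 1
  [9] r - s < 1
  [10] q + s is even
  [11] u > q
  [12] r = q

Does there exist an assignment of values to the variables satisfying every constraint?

From constraints 1, 2, and 12, p = t = r = q, so p = q. But constraint 5 says p ≠ q. Contradiction.

Unsatisfiable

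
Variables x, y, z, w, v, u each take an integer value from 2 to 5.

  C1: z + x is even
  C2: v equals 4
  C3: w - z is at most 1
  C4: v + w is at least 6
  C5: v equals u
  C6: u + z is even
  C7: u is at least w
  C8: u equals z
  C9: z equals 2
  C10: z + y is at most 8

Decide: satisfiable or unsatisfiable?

Unsatisfiable

Constraint 2 fixes v = 4 and constraint 9 fixes z = 2. Constraints 5 and 8 give v = u = z, so v = z. But 4 ≠ 2 — contradiction.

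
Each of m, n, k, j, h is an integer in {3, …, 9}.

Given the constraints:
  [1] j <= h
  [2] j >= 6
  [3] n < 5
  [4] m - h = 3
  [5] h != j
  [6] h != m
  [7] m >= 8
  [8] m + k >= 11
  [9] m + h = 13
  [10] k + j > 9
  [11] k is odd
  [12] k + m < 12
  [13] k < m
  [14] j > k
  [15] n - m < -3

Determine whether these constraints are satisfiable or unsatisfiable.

Unsatisfiable

From constraint 7: m ≥ 8. From constraints 1 and 2: h ≥ j ≥ 6. Hence m + h ≥ 14. But constraint 9 requires m + h = 13, and 13 < 14. Contradiction.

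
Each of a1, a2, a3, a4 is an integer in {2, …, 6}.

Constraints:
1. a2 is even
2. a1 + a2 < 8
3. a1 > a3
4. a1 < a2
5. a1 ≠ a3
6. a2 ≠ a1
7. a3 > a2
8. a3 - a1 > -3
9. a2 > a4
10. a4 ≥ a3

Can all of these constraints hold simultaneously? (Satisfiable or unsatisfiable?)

Constraints 3, 4, and 7 give a1 < a2, a2 < a3, a3 < a1. Chaining: a1 < a2 < a3 < a1, which forces a1 < a1 — impossible.

Unsatisfiable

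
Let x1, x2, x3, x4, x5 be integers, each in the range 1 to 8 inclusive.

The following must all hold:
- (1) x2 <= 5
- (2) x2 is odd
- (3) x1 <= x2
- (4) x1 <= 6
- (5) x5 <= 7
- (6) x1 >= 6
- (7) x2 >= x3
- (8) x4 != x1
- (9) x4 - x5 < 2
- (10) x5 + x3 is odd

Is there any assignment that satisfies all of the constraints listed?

Unsatisfiable

From constraint 6: x1 ≥ 6. From constraints 1 and 3: x1 ≤ x2 and x2 ≤ 5, so x1 ≤ 5. But 5 < 6, so no value of x1 works.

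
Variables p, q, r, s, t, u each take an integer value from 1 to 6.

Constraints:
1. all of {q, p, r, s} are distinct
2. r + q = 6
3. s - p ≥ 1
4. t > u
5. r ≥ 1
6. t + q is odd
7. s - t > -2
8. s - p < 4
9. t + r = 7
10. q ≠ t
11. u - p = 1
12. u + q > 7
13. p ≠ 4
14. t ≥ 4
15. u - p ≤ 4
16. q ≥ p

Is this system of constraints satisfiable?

The assignment p = 3, q = 4, r = 2, s = 6, t = 5, u = 4 works:
  constraint 2 holds since r + q = 6.
  constraint 3 holds since s - p = 3.
The rest check out directly.

Satisfiable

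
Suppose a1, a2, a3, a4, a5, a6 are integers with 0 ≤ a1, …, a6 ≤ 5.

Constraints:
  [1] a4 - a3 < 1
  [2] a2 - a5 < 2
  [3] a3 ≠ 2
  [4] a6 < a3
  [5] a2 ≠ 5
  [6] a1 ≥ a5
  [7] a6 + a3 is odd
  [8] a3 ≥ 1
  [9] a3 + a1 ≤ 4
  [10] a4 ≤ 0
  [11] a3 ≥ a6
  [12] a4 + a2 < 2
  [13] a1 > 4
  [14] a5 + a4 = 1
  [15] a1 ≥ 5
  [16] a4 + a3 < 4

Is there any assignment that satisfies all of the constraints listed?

Unsatisfiable

From constraint 8: a3 ≥ 1. From constraint 15: a1 ≥ 5. Hence a3 + a1 ≥ 6. But constraint 9 requires a3 + a1 ≤ 4, and 4 < 6. Contradiction.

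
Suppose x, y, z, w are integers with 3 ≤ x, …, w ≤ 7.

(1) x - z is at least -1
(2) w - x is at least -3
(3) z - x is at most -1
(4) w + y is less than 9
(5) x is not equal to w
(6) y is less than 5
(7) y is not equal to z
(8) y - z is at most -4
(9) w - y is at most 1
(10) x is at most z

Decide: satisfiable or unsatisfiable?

Unsatisfiable

Constraints 2, 3, 8, and 9 give y − w ≥ -1, w − x ≥ -3, x − z ≥ 1, z − y ≥ 4.
Adding all 4 inequalities: the left sides telescope to 0, and the right sides sum to (-1) + (-3) + 1 + 4 = 1. So 0 ≥ 1, which is false.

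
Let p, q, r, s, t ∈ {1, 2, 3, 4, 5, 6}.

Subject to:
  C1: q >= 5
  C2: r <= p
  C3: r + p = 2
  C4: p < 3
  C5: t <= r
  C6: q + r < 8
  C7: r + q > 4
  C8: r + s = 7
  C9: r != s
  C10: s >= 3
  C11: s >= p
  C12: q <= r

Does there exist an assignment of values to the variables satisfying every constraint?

Unsatisfiable

From constraints 1 and 12: r ≥ q ≥ 5. From constraint 10: s ≥ 3. Hence r + s ≥ 8. But constraint 8 requires r + s = 7, and 7 < 8. Contradiction.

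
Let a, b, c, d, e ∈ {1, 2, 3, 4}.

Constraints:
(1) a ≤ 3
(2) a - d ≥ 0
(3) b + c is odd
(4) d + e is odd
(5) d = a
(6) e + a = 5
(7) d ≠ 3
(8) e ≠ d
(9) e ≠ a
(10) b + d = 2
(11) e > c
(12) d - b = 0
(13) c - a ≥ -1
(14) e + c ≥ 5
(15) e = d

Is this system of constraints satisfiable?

Unsatisfiable

From constraints 5 and 15, e = d = a, so e = a. But constraint 9 says e ≠ a. Contradiction.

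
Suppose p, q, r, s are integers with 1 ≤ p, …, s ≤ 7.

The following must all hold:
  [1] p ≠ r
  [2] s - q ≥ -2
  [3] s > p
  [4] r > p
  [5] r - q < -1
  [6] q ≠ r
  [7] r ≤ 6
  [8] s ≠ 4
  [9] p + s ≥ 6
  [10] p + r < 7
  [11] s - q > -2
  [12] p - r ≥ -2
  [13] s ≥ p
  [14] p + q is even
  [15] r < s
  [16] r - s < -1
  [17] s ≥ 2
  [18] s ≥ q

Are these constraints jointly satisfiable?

Setting (p, q, r, s) = (1, 7, 3, 7) satisfies everything: constraint 2: s - q = 0; constraint 5: r - q = -4, and the others follow.

Satisfiable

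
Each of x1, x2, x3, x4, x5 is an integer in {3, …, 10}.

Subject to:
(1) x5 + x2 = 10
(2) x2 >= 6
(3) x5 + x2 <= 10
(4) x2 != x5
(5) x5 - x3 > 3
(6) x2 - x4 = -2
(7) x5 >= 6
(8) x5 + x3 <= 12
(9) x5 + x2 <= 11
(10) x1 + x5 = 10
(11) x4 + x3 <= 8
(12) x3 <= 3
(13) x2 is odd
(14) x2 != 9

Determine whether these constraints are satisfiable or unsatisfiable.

Unsatisfiable

From constraint 7: x5 ≥ 6. From constraint 2: x2 ≥ 6. Hence x5 + x2 ≥ 12. But constraint 9 requires x5 + x2 ≤ 11, and 11 < 12. Contradiction.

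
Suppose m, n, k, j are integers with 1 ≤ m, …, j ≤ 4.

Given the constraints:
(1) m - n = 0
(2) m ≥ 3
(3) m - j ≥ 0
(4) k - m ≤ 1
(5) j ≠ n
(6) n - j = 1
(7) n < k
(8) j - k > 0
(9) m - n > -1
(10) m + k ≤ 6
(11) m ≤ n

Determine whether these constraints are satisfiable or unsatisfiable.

Constraints 3, 7, 8, and 11 give j ≤ m, m ≤ n, n < k, k < j. Chaining: j ≤ m ≤ n < k < j, which forces j < j — impossible.

Unsatisfiable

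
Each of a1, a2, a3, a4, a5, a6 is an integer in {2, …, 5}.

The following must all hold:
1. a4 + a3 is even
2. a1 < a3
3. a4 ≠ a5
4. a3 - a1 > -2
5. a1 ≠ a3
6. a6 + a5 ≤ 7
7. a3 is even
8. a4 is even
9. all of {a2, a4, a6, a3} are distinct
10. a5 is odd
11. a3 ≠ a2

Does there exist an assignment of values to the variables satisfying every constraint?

Take a1 = 3, a2 = 5, a3 = 4, a4 = 2, a5 = 3, a6 = 3. Then constraint 4: a3 - a1 = 1; constraint 6: a6 + a5 = 6, and every other listed constraint is also met.

Satisfiable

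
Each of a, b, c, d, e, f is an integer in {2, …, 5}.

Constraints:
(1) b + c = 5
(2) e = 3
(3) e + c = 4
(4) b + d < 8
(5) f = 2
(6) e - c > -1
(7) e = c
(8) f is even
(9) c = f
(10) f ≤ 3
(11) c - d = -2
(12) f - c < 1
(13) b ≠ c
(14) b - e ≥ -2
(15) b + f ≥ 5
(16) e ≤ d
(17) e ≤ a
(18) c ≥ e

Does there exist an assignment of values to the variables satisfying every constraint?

Constraint 2 fixes e = 3 and constraint 5 fixes f = 2. Constraints 7 and 9 give e = c = f, so e = f. But 3 ≠ 2 — contradiction.

Unsatisfiable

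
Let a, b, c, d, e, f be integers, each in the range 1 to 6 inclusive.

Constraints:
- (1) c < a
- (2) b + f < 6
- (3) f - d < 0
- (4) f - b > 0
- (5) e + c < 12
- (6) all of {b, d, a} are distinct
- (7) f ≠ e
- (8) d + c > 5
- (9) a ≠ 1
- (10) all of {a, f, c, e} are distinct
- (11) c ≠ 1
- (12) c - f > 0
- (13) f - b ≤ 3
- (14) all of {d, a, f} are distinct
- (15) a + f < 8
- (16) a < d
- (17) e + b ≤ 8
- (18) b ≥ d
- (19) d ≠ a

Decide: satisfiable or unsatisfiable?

Constraints 1, 4, 12, 16, and 18 give a < d, d ≤ b, b < f, f < c, c < a. Chaining: a < d ≤ b < f < c < a, which forces a < a — impossible.

Unsatisfiable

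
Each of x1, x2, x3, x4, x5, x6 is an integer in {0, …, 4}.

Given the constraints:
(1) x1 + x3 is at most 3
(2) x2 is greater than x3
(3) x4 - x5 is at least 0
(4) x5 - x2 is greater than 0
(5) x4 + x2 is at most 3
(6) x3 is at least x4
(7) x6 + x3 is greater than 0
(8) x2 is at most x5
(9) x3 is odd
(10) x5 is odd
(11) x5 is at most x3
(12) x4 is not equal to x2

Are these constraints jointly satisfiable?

Unsatisfiable

Constraints 2, 4, and 11 give x5 ≤ x3, x3 < x2, x2 < x5. Chaining: x5 ≤ x3 < x2 < x5, which forces x5 < x5 — impossible.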